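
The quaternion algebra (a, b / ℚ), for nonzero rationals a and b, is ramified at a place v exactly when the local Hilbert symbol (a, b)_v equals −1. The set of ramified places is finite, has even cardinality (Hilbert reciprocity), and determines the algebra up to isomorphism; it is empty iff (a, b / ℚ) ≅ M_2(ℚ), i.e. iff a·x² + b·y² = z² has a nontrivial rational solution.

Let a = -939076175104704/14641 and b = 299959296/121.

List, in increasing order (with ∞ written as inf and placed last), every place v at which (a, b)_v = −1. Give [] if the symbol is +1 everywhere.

(a, b) ≡ (-19, 292929) mod (ℚ^×)²; places V = {2, 3, 7, 11, 13, 19, 29, 37, ∞}.
(a,b)_∞: sgn(-19)=−, sgn(292929)=+, so +1.
(a,b)_3: α=4, u≡2; β=1, v≡2 (mod 3); (2|3)=-1, (2|3)=-1; sign (−1)^0·-1^1·-1^4 = -1.
(a,b)_2: α=6, β=10; u≡5, v≡1 (mod 8); ε(u)ε(v)=0·0, αω(v)=6·0, βω(u)=10·1; sum ≡ 0  ⇒  +1.
(a,b)_29: α=2, u≡27; β=1, v≡22 (mod 29); (27|29)=-1, (22|29)=+1; sign (−1)^0·-1^1·+1^2 = -1.
(a,b)_37: α=2, u≡6; β=1, v≡16 (mod 37); (6|37)=-1, (16|37)=+1; sign (−1)^0·-1^1·+1^2 = -1.
(a,b)_13: α=2, u≡2; β=1, v≡10 (mod 13); (2|13)=-1, (10|13)=+1; sign (−1)^0·-1^1·+1^2 = -1.
(a,b)_11: α=-4, u≡1; β=-2, v≡10 (mod 11); (1|11)=+1, (10|11)=-1; sign (−1)^0·+1^-2·-1^-4 = +1.
(a,b)_7: α=2, u≡1; β=1, v≡1 (mod 7); (1|7)=+1, (1|7)=+1; sign (−1)^0·+1^1·+1^2 = +1.
(a,b)_19: α=1, u≡8; β=0, v≡1 (mod 19); (8|19)=-1, (1|19)=+1; sign (−1)^0·-1^0·+1^1 = +1.
(-19, 292929 / ℚ) ramifies at {3, 13, 29, 37}: a division algebra.

[3, 13, 29, 37]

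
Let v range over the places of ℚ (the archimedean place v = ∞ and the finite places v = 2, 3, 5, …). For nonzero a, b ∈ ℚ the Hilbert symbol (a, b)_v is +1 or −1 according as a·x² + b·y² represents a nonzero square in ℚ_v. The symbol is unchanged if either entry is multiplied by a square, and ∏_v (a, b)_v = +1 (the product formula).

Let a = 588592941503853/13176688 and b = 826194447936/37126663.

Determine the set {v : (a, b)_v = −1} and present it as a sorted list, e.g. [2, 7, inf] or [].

(a, b) ≡ (51051, 3927) mod (ℚ^×)²; places V = {2, 3, 7, 11, 13, 17, 41, 47, ∞}.
(a,b)_3: α=1, u≡1; β=5, v≡1 (mod 3); (1|3)=+1, (1|3)=+1; sign (−1)^1·+1^5·+1^1 = -1.
(a,b)_7: α=-7, u≡3; β=-5, v≡1 (mod 7); (3|7)=-1, (1|7)=+1; sign (−1)^1·-1^-5·+1^-7 = +1.
(a,b)_2: α=-4, β=6; u≡3, v≡7 (mod 8); ε(u)ε(v)=1·1, αω(v)=-4·0, βω(u)=6·1; sum ≡ 1  ⇒  -1.
(a,b)_13: α=5, u≡9; β=2, v≡1 (mod 13); (9|13)=+1, (1|13)=+1; sign (−1)^0·+1^2·+1^5 = +1.
(a,b)_17: α=1, u≡10; β=1, v≡6 (mod 17); (10|17)=-1, (6|17)=-1; sign (−1)^0·-1^1·-1^1 = +1.
(a,b)_∞: sgn(51051)=+, sgn(3927)=+, so +1.
(a,b)_11: α=1, u≡2; β=1, v≡4 (mod 11); (2|11)=-1, (4|11)=+1; sign (−1)^1·-1^1·+1^1 = +1.
(a,b)_41: α=4, u≡22; β=2, v≡4 (mod 41); (22|41)=-1, (4|41)=+1; sign (−1)^0·-1^2·+1^4 = +1.
(a,b)_47: α=0, u≡1; β=-2, v≡39 (mod 47); (1|47)=+1, (39|47)=-1; sign (−1)^0·+1^-2·-1^0 = +1.
(51051, 3927 / ℚ) ramifies at {2, 3}: a division algebra.

[2, 3]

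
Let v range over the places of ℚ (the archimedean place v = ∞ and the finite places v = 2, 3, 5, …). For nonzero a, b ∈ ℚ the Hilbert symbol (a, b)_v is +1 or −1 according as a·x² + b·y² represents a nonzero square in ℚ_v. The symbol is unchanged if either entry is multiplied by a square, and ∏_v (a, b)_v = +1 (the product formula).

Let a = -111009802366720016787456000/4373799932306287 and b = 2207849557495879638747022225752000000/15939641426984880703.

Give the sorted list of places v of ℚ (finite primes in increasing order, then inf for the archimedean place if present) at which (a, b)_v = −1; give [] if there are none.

[11, 13]

Mod squares: a ≡ -8855, b ≡ 4186. Check v ∈ {∞, 2, 3, 5, 7, 11, 13, 17, 19, 23, 31, 37}.
v=37: a=37^-4·(≡36), b=37^-6·(≡20) mod 37; (36|37)=+1, (20|37)=-1; (−1)^{-4·-6·18}·(+1)^-6·(-1)^-4 = +1.
v=2: v_2(a)=14, v_2(b)=9; units ≡ 1, 5 (mod 8); ε·ε+αω+βω = 0·0+14·1+9·0 ≡ 0  ⇒  (a,b)_2 = +1.
v=19: a=19^-2·(≡15), b=19^0·(≡6) mod 19; (15|19)=-1, (6|19)=+1; (−1)^{-2·0·9}·(-1)^0·(+1)^-2 = +1.
v=31: a=31^-4·(≡13), b=31^-6·(≡1) mod 31; (13|31)=-1, (1|31)=+1; (−1)^{-4·-6·15}·(-1)^-6·(+1)^-4 = +1.
v=11: a=11^1·(≡5), b=11^2·(≡10) mod 11; (5|11)=+1, (10|11)=-1; (−1)^{1·2·5}·(+1)^2·(-1)^1 = -1.
v=23: a=23^1·(≡1), b=23^1·(≡11) mod 23; (1|23)=+1, (11|23)=-1; (−1)^{1·1·11}·(+1)^1·(-1)^1 = +1.
v=∞: -8855 < 0 and 4186 > 0  ⇒  (a,b)_∞ = +1.
v=17: a=17^4·(≡15), b=17^6·(≡16) mod 17; (15|17)=+1, (16|17)=+1; (−1)^{4·6·8}·(+1)^6·(+1)^4 = +1.
v=5: a=5^3·(≡1), b=5^6·(≡1) mod 5; (1|5)=+1, (1|5)=+1; (−1)^{3·6·2}·(+1)^6·(+1)^3 = +1.
v=7: a=7^-1·(≡4), b=7^-1·(≡3) mod 7; (4|7)=+1, (3|7)=-1; (−1)^{-1·-1·3}·(+1)^-1·(-1)^-1 = +1.
v=3: a=3^12·(≡1), b=3^18·(≡1) mod 3; (1|3)=+1, (1|3)=+1; (−1)^{12·18·1}·(+1)^18·(+1)^12 = +1.
v=13: a=13^6·(≡7), b=13^9·(≡3) mod 13; (7|13)=-1, (3|13)=+1; (−1)^{6·9·6}·(-1)^9·(+1)^6 = -1.
(-8855, 4186 / ℚ) ramifies at {11, 13}: a division algebra.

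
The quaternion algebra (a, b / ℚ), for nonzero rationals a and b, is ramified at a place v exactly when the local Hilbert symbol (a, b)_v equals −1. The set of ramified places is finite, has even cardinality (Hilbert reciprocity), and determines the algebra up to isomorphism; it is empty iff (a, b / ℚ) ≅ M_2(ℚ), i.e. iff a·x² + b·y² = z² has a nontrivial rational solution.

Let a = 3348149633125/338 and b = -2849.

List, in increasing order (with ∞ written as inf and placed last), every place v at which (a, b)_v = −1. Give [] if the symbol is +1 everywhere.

[7, 11, 31, 37]

(a, b) ≡ (731786, -2849) mod (ℚ^×)²; places V = {2, 5, 7, 11, 13, 29, 31, 37, ∞}.
(a,b)_5: α=4, u≡1; β=0, v≡1 (mod 5); (1|5)=+1, (1|5)=+1; sign (−1)^0·+1^0·+1^4 = +1.
(a,b)_11: α=5, u≡3; β=1, v≡5 (mod 11); (3|11)=+1, (5|11)=+1; sign (−1)^1·+1^1·+1^5 = -1.
(a,b)_13: α=-2, u≡12; β=0, v≡11 (mod 13); (12|13)=+1, (11|13)=-1; sign (−1)^0·+1^0·-1^-2 = +1.
(a,b)_∞: sgn(731786)=+, sgn(-2849)=−, so +1.
(a,b)_37: α=1, u≡14; β=1, v≡34 (mod 37); (14|37)=-1, (34|37)=+1; sign (−1)^0·-1^1·+1^1 = -1.
(a,b)_2: α=-1, β=0; u≡5, v≡7 (mod 8); ε(u)ε(v)=0·1, αω(v)=-1·0, βω(u)=0·1; sum ≡ 0  ⇒  +1.
(a,b)_7: α=0, u≡5; β=1, v≡6 (mod 7); (5|7)=-1, (6|7)=-1; sign (−1)^0·-1^1·-1^0 = -1.
(a,b)_29: α=1, u≡7; β=0, v≡22 (mod 29); (7|29)=+1, (22|29)=+1; sign (−1)^0·+1^0·+1^1 = +1.
(a,b)_31: α=1, u≡27; β=0, v≡3 (mod 31); (27|31)=-1, (3|31)=-1; sign (−1)^0·-1^0·-1^1 = -1.
Ram(731786, -2849) = {7, 11, 31, 37}; no ℚ_7-point on the conic.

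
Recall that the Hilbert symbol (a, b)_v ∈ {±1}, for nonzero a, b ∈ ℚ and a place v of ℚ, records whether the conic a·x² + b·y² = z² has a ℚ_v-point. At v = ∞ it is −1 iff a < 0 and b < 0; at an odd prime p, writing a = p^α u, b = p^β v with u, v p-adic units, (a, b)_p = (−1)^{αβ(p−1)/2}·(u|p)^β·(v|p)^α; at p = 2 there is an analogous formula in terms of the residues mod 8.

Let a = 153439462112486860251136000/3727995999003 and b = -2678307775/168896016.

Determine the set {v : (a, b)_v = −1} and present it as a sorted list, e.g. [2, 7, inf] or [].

(a, b) ≡ (705, -31) mod (ℚ^×)²; places V = {2, 3, 5, 11, 13, 19, 23, 31, 41, 47, 53, ∞}.
(a,b)_13: α=8, u≡4; β=4, v≡11 (mod 13); (4|13)=+1, (11|13)=-1; sign (−1)^0·+1^4·-1^8 = +1.
(a,b)_3: α=-7, u≡1; β=-4, v≡2 (mod 3); (1|3)=+1, (2|3)=-1; sign (−1)^0·+1^-4·-1^-7 = -1.
(a,b)_31: α=4, u≡26; β=1, v≡21 (mod 31); (26|31)=-1, (21|31)=-1; sign (−1)^0·-1^1·-1^4 = -1.
(a,b)_5: α=3, u≡1; β=2, v≡4 (mod 5); (1|5)=+1, (4|5)=+1; sign (−1)^0·+1^2·+1^3 = +1.
(a,b)_∞: sgn(705)=+, sgn(-31)=−, so +1.
(a,b)_11: α=0, u≡3; β=2, v≡10 (mod 11); (3|11)=+1, (10|11)=-1; sign (−1)^0·+1^2·-1^0 = +1.
(a,b)_19: α=-2, u≡2; β=-4, v≡9 (mod 19); (2|19)=-1, (9|19)=+1; sign (−1)^0·-1^-4·+1^-2 = +1.
(a,b)_2: α=16, β=-4; u≡1, v≡1 (mod 8); ε(u)ε(v)=0·0, αω(v)=16·0, βω(u)=-4·0; sum ≡ 0  ⇒  +1.
(a,b)_41: α=-2, u≡33; β=0, v≡5 (mod 41); (33|41)=+1, (5|41)=+1; sign (−1)^0·+1^0·+1^-2 = +1.
(a,b)_47: α=1, u≡10; β=0, v≡36 (mod 47); (10|47)=-1, (36|47)=+1; sign (−1)^0·-1^0·+1^1 = +1.
(a,b)_23: α=2, u≡22; β=0, v≡20 (mod 23); (22|23)=-1, (20|23)=-1; sign (−1)^0·-1^0·-1^2 = +1.
(a,b)_53: α=-2, u≡44; β=0, v≡39 (mod 53); (44|53)=+1, (39|53)=-1; sign (−1)^0·+1^0·-1^-2 = +1.
|Ram(705, -31)| = 2, even; anisotropic at {3, 31}.

[3, 31]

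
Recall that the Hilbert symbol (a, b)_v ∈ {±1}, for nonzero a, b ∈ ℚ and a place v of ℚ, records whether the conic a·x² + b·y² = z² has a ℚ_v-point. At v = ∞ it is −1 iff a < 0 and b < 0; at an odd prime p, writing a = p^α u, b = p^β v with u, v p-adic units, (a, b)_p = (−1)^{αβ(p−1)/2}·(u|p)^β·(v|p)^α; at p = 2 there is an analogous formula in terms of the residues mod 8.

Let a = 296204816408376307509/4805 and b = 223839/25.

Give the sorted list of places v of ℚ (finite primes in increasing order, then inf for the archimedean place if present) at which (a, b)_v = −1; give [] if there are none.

Mod squares: a ≡ 11305, b ≡ 24871. Check v ∈ {∞, 2, 3, 5, 7, 11, 17, 19, 31}.
v=17: a=17^3·(≡9), b=17^1·(≡16) mod 17; (9|17)=+1, (16|17)=+1; (−1)^{3·1·8}·(+1)^1·(+1)^3 = +1.
v=11: a=11^4·(≡7), b=11^1·(≡7) mod 11; (7|11)=-1, (7|11)=-1; (−1)^{4·1·5}·(-1)^1·(-1)^4 = -1.
v=7: a=7^7·(≡6), b=7^1·(≡2) mod 7; (6|7)=-1, (2|7)=+1; (−1)^{7·1·3}·(-1)^1·(+1)^7 = +1.
v=19: a=19^3·(≡9), b=19^1·(≡16) mod 19; (9|19)=+1, (16|19)=+1; (−1)^{3·1·9}·(+1)^1·(+1)^3 = -1.
v=3: a=3^6·(≡1), b=3^2·(≡1) mod 3; (1|3)=+1, (1|3)=+1; (−1)^{6·2·1}·(+1)^2·(+1)^6 = +1.
v=2: v_2(a)=0, v_2(b)=0; units ≡ 1, 7 (mod 8); ε·ε+αω+βω = 0·1+0·0+0·0 ≡ 0  ⇒  (a,b)_2 = +1.
v=31: a=31^-2·(≡17), b=31^0·(≡2) mod 31; (17|31)=-1, (2|31)=+1; (−1)^{-2·0·15}·(-1)^0·(+1)^-2 = +1.
v=∞: 11305 > 0 and 24871 > 0  ⇒  (a,b)_∞ = +1.
v=5: a=5^-1·(≡4), b=5^-2·(≡4) mod 5; (4|5)=+1, (4|5)=+1; (−1)^{-1·-2·2}·(+1)^-2·(+1)^-1 = +1.
(11305, 24871 / ℚ) ramifies at {11, 19}: a division algebra.

[11, 19]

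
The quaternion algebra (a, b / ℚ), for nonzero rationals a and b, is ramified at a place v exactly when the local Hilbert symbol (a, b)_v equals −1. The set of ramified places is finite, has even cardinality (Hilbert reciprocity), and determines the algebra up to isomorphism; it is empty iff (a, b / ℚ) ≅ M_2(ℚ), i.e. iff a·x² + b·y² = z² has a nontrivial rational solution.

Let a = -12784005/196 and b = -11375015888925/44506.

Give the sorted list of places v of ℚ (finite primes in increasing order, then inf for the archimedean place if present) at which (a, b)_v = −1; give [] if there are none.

(a, b) ≡ (-5, -2002) mod (ℚ^×)²; places V = {2, 3, 5, 7, 11, 13, 17, 41, ∞}.
(a,b)_7: α=-2, u≡1; β=-1, v≡2 (mod 7); (1|7)=+1, (2|7)=+1; sign (−1)^0·+1^-1·+1^-2 = +1.
(a,b)_11: α=0, u≡7; β=-1, v≡9 (mod 11); (7|11)=-1, (9|11)=+1; sign (−1)^0·-1^-1·+1^0 = -1.
(a,b)_17: α=0, u≡7; β=-2, v≡9 (mod 17); (7|17)=-1, (9|17)=+1; sign (−1)^0·-1^-2·+1^0 = +1.
(a,b)_3: α=2, u≡1; β=6, v≡2 (mod 3); (1|3)=+1, (2|3)=-1; sign (−1)^0·+1^6·-1^2 = +1.
(a,b)_2: α=-2, β=-1; u≡3, v≡7 (mod 8); ε(u)ε(v)=1·1, αω(v)=-2·0, βω(u)=-1·1; sum ≡ 0  ⇒  +1.
(a,b)_5: α=1, u≡4; β=2, v≡3 (mod 5); (4|5)=+1, (3|5)=-1; sign (−1)^0·+1^2·-1^1 = -1.
(a,b)_41: α=2, u≡25; β=2, v≡3 (mod 41); (25|41)=+1, (3|41)=-1; sign (−1)^0·+1^2·-1^2 = +1.
(a,b)_13: α=2, u≡2; β=5, v≡8 (mod 13); (2|13)=-1, (8|13)=-1; sign (−1)^0·-1^5·-1^2 = -1.
(a,b)_∞: sgn(-5)=−, sgn(-2002)=−, so -1.
(-5, -2002 / ℚ) ramifies at {5, 11, 13, ∞}: a division algebra.

[5, 11, 13, inf]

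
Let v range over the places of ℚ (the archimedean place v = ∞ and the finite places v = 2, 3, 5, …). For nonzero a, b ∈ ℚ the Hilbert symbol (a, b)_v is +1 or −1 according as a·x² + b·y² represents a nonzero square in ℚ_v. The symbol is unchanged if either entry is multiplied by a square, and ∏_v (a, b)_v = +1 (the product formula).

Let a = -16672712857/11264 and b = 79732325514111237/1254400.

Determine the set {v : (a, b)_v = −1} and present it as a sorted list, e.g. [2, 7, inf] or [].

[19, 23, 29, 37]

(a, b) ≡ (-139403, 37) mod (ℚ^×)²; places V = {2, 3, 5, 7, 11, 19, 23, 29, 31, 37, ∞}.
(a,b)_31: α=2, u≡14; β=0, v≡12 (mod 31); (14|31)=+1, (12|31)=-1; sign (−1)^0·+1^0·-1^2 = +1.
(a,b)_5: α=0, u≡2; β=-2, v≡2 (mod 5); (2|5)=-1, (2|5)=-1; sign (−1)^0·-1^-2·-1^0 = +1.
(a,b)_7: α=0, u≡4; β=-2, v≡2 (mod 7); (4|7)=+1, (2|7)=+1; sign (−1)^0·+1^-2·+1^0 = +1.
(a,b)_29: α=1, u≡25; β=2, v≡8 (mod 29); (25|29)=+1, (8|29)=-1; sign (−1)^0·+1^2·-1^1 = -1.
(a,b)_37: α=2, u≡22; β=3, v≡27 (mod 37); (22|37)=-1, (27|37)=+1; sign (−1)^0·-1^3·+1^2 = -1.
(a,b)_19: α=1, u≡1; β=2, v≡12 (mod 19); (1|19)=+1, (12|19)=-1; sign (−1)^0·+1^2·-1^1 = -1.
(a,b)_∞: sgn(-139403)=−, sgn(37)=+, so +1.
(a,b)_2: α=-10, β=-10; u≡5, v≡5 (mod 8); ε(u)ε(v)=0·0, αω(v)=-10·1, βω(u)=-10·1; sum ≡ 0  ⇒  +1.
(a,b)_3: α=0, u≡1; β=4, v≡1 (mod 3); (1|3)=+1, (1|3)=+1; sign (−1)^0·+1^4·+1^0 = +1.
(a,b)_11: α=-1, u≡2; β=2, v≡9 (mod 11); (2|11)=-1, (9|11)=+1; sign (−1)^0·-1^2·+1^-1 = +1.
(a,b)_23: α=1, u≡10; β=2, v≡7 (mod 23); (10|23)=-1, (7|23)=-1; sign (−1)^0·-1^2·-1^1 = -1.
Ram(-139403, 37) = {19, 23, 29, 37}; no ℚ_19-point on the conic.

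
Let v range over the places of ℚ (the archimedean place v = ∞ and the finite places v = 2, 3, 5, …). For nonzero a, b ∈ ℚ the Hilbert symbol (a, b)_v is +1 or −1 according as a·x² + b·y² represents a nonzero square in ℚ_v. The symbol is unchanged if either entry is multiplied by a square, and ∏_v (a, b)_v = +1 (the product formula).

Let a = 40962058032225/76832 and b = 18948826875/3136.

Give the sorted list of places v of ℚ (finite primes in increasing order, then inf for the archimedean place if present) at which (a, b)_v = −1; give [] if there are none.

Mod squares: a ≡ 1122, b ≡ 3. Check v ∈ {∞, 2, 3, 5, 7, 11, 17}.
v=5: a=5^2·(≡2), b=5^4·(≡3) mod 5; (2|5)=-1, (3|5)=-1; (−1)^{2·4·2}·(-1)^4·(-1)^2 = +1.
v=11: a=11^3·(≡9), b=11^2·(≡1) mod 11; (9|11)=+1, (1|11)=+1; (−1)^{3·2·5}·(+1)^2·(+1)^3 = +1.
v=3: a=3^1·(≡2), b=3^1·(≡1) mod 3; (2|3)=-1, (1|3)=+1; (−1)^{1·1·1}·(-1)^1·(+1)^1 = +1.
v=2: v_2(a)=-5, v_2(b)=-6; units ≡ 1, 3 (mod 8); ε·ε+αω+βω = 0·1+-5·1+-6·0 ≡ 1  ⇒  (a,b)_2 = -1.
v=7: a=7^-4·(≡2), b=7^-2·(≡6) mod 7; (2|7)=+1, (6|7)=-1; (−1)^{-4·-2·3}·(+1)^-2·(-1)^-4 = +1.
v=17: a=17^7·(≡2), b=17^4·(≡14) mod 17; (2|17)=+1, (14|17)=-1; (−1)^{7·4·8}·(+1)^4·(-1)^7 = -1.
v=∞: 1122 > 0 and 3 > 0  ⇒  (a,b)_∞ = +1.
(1122, 3 / ℚ) ramifies at {2, 17}: a division algebra.

[2, 17]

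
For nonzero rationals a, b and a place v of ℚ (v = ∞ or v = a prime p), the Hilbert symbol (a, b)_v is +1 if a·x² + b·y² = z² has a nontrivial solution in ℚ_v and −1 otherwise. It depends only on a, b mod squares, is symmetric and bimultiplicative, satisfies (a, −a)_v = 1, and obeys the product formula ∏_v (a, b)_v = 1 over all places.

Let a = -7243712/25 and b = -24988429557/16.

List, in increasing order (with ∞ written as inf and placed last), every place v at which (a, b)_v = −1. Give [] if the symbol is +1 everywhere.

Mod squares: a ≡ -113183, b ≡ -2028117. Check v ∈ {∞, 2, 3, 5, 7, 13, 17, 19, 23, 37}.
v=17: a=17^0·(≡7), b=17^1·(≡3) mod 17; (7|17)=-1, (3|17)=-1; (−1)^{0·1·8}·(-1)^1·(-1)^0 = -1.
v=13: a=13^0·(≡8), b=13^1·(≡9) mod 13; (8|13)=-1, (9|13)=+1; (−1)^{0·1·6}·(-1)^1·(+1)^0 = -1.
v=3: a=3^0·(≡1), b=3^3·(≡2) mod 3; (1|3)=+1, (2|3)=-1; (−1)^{0·3·1}·(+1)^3·(-1)^0 = +1.
v=5: a=5^-2·(≡3), b=5^0·(≡3) mod 5; (3|5)=-1, (3|5)=-1; (−1)^{-2·0·2}·(-1)^0·(-1)^-2 = +1.
v=7: a=7^1·(≡2), b=7^1·(≡3) mod 7; (2|7)=+1, (3|7)=-1; (−1)^{1·1·3}·(+1)^1·(-1)^1 = +1.
v=19: a=19^1·(≡1), b=19^1·(≡3) mod 19; (1|19)=+1, (3|19)=-1; (−1)^{1·1·9}·(+1)^1·(-1)^1 = +1.
v=37: a=37^1·(≡10), b=37^2·(≡26) mod 37; (10|37)=+1, (26|37)=+1; (−1)^{1·2·18}·(+1)^2·(+1)^1 = +1.
v=23: a=23^1·(≡9), b=23^1·(≡3) mod 23; (9|23)=+1, (3|23)=+1; (−1)^{1·1·11}·(+1)^1·(+1)^1 = -1.
v=2: v_2(a)=6, v_2(b)=-4; units ≡ 1, 3 (mod 8); ε·ε+αω+βω = 0·1+6·1+-4·0 ≡ 0  ⇒  (a,b)_2 = +1.
v=∞: -113183 < 0 and -2028117 < 0  ⇒  (a,b)_∞ = -1.
|Ram(-113183, -2028117)| = 4, even; anisotropic at {13, 17, 23, ∞}.

[13, 17, 23, inf]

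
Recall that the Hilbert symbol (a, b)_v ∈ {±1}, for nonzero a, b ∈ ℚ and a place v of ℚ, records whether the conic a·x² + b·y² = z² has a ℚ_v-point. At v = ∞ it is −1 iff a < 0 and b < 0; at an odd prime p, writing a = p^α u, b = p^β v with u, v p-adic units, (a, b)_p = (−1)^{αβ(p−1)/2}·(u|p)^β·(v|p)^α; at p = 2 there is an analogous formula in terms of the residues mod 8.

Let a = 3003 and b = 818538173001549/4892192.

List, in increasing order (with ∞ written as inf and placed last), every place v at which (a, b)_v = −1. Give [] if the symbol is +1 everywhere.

(a, b) ≡ (3003, 42) mod (ℚ^×)²; places V = {2, 3, 7, 11, 13, 17, 23, ∞}.
(a,b)_13: α=1, u≡10; β=2, v≡12 (mod 13); (10|13)=+1, (12|13)=+1; sign (−1)^0·+1^2·+1^1 = +1.
(a,b)_11: α=1, u≡9; β=4, v≡9 (mod 11); (9|11)=+1, (9|11)=+1; sign (−1)^0·+1^4·+1^1 = +1.
(a,b)_23: α=0, u≡13; β=-2, v≡19 (mod 23); (13|23)=+1, (19|23)=-1; sign (−1)^0·+1^-2·-1^0 = +1.
(a,b)_∞: sgn(3003)=+, sgn(42)=+, so +1.
(a,b)_17: α=0, u≡11; β=-2, v≡1 (mod 17); (11|17)=-1, (1|17)=+1; sign (−1)^0·-1^-2·+1^0 = +1.
(a,b)_7: α=1, u≡2; β=5, v≡6 (mod 7); (2|7)=+1, (6|7)=-1; sign (−1)^1·+1^5·-1^1 = +1.
(a,b)_2: α=0, β=-5; u≡3, v≡5 (mod 8); ε(u)ε(v)=1·0, αω(v)=0·1, βω(u)=-5·1; sum ≡ 1  ⇒  -1.
(a,b)_3: α=1, u≡2; β=9, v≡2 (mod 3); (2|3)=-1, (2|3)=-1; sign (−1)^1·-1^9·-1^1 = -1.
(3003, 42 / ℚ) ramifies at {2, 3}: a division algebra.

[2, 3]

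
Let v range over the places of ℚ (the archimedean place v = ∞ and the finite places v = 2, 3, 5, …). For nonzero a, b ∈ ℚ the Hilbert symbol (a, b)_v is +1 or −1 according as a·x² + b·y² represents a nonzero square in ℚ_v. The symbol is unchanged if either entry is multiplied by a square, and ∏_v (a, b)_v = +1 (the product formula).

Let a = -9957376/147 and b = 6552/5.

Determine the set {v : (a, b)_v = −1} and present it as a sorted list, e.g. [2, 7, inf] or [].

Mod squares: a ≡ -7293, b ≡ 910. Check v ∈ {∞, 2, 3, 5, 7, 11, 13, 17}.
v=2: v_2(a)=12, v_2(b)=3; units ≡ 3, 7 (mod 8); ε·ε+αω+βω = 1·1+12·0+3·1 ≡ 0  ⇒  (a,b)_2 = +1.
v=7: a=7^-2·(≡4), b=7^1·(≡1) mod 7; (4|7)=+1, (1|7)=+1; (−1)^{-2·1·3}·(+1)^1·(+1)^-2 = +1.
v=3: a=3^-1·(≡2), b=3^2·(≡1) mod 3; (2|3)=-1, (1|3)=+1; (−1)^{-1·2·1}·(-1)^2·(+1)^-1 = +1.
v=17: a=17^1·(≡13), b=17^0·(≡15) mod 17; (13|17)=+1, (15|17)=+1; (−1)^{1·0·8}·(+1)^0·(+1)^1 = +1.
v=13: a=13^1·(≡2), b=13^1·(≡2) mod 13; (2|13)=-1, (2|13)=-1; (−1)^{1·1·6}·(-1)^1·(-1)^1 = +1.
v=∞: -7293 < 0 and 910 > 0  ⇒  (a,b)_∞ = +1.
v=11: a=11^1·(≡10), b=11^0·(≡8) mod 11; (10|11)=-1, (8|11)=-1; (−1)^{1·0·5}·(-1)^0·(-1)^1 = -1.
v=5: a=5^0·(≡2), b=5^-1·(≡2) mod 5; (2|5)=-1, (2|5)=-1; (−1)^{0·-1·2}·(-1)^-1·(-1)^0 = -1.
(-7293, 910 / ℚ) ramifies at {5, 11}: a division algebra.

[5, 11]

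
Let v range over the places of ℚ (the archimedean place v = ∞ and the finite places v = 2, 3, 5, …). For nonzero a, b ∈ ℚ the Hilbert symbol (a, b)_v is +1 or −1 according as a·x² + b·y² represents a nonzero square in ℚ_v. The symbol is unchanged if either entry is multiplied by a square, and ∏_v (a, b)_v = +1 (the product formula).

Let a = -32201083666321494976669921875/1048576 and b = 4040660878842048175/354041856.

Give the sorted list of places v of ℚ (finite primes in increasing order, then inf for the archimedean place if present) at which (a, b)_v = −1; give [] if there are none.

(a, b) ≡ (-451, 9325327) mod (ℚ^×)²; places V = {2, 3, 5, 7, 11, 13, 19, 23, 29, 31, 41, ∞}.
(a,b)_5: α=10, u≡4; β=2, v≡2 (mod 5); (4|5)=+1, (2|5)=-1; sign (−1)^0·+1^2·-1^10 = +1.
(a,b)_7: α=0, u≡4; β=-4, v≡1 (mod 7); (4|7)=+1, (1|7)=+1; sign (−1)^0·+1^-4·+1^0 = +1.
(a,b)_19: α=2, u≡5; β=2, v≡2 (mod 19); (5|19)=+1, (2|19)=-1; sign (−1)^0·+1^2·-1^2 = +1.
(a,b)_11: α=3, u≡9; β=1, v≡4 (mod 11); (9|11)=+1, (4|11)=+1; sign (−1)^1·+1^1·+1^3 = -1.
(a,b)_31: α=2, u≡5; β=1, v≡24 (mod 31); (5|31)=+1, (24|31)=-1; sign (−1)^0·+1^1·-1^2 = +1.
(a,b)_23: α=0, u≡4; β=1, v≡14 (mod 23); (4|23)=+1, (14|23)=-1; sign (−1)^0·+1^1·-1^0 = +1.
(a,b)_29: α=2, u≡16; β=1, v≡21 (mod 29); (16|29)=+1, (21|29)=-1; sign (−1)^0·+1^1·-1^2 = +1.
(a,b)_13: α=2, u≡3; β=4, v≡11 (mod 13); (3|13)=+1, (11|13)=-1; sign (−1)^0·+1^4·-1^2 = +1.
(a,b)_∞: sgn(-451)=−, sgn(9325327)=+, so +1.
(a,b)_3: α=6, u≡2; β=-2, v≡1 (mod 3); (2|3)=-1, (1|3)=+1; sign (−1)^0·-1^-2·+1^6 = +1.
(a,b)_2: α=-20, β=-14; u≡5, v≡7 (mod 8); ε(u)ε(v)=0·1, αω(v)=-20·0, βω(u)=-14·1; sum ≡ 0  ⇒  +1.
(a,b)_41: α=3, u≡19; β=3, v≡9 (mod 41); (19|41)=-1, (9|41)=+1; sign (−1)^0·-1^3·+1^3 = -1.
|Ram(-451, 9325327)| = 2, even; anisotropic at {11, 41}.

[11, 41]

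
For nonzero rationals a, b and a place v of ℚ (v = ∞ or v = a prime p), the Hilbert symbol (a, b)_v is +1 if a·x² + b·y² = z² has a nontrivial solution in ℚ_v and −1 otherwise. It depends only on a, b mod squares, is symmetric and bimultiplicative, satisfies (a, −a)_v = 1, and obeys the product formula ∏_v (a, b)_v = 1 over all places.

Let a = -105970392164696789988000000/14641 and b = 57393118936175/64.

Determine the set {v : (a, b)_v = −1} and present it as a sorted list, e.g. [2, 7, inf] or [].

[2, 11, 23, 31]

Mod squares: a ≡ -713, b ≡ 4515863. Check v ∈ {∞, 2, 3, 5, 11, 17, 19, 23, 31, 41}.
v=23: a=23^3·(≡21), b=23^2·(≡17) mod 23; (21|23)=-1, (17|23)=-1; (−1)^{3·2·11}·(-1)^2·(-1)^3 = -1.
v=11: a=11^-4·(≡6), b=11^1·(≡10) mod 11; (6|11)=-1, (10|11)=-1; (−1)^{-4·1·5}·(-1)^1·(-1)^-4 = -1.
v=3: a=3^6·(≡1), b=3^0·(≡2) mod 3; (1|3)=+1, (2|3)=-1; (−1)^{6·0·1}·(+1)^0·(-1)^6 = +1.
v=17: a=17^2·(≡15), b=17^1·(≡6) mod 17; (15|17)=+1, (6|17)=-1; (−1)^{2·1·8}·(+1)^1·(-1)^2 = +1.
v=∞: -713 < 0 and 4515863 > 0  ⇒  (a,b)_∞ = +1.
v=2: v_2(a)=8, v_2(b)=-6; units ≡ 7, 7 (mod 8); ε·ε+αω+βω = 1·1+8·0+-6·0 ≡ 1  ⇒  (a,b)_2 = -1.
v=5: a=5^6·(≡3), b=5^2·(≡3) mod 5; (3|5)=-1, (3|5)=-1; (−1)^{6·2·2}·(-1)^2·(-1)^6 = +1.
v=31: a=31^5·(≡10), b=31^3·(≡7) mod 31; (10|31)=+1, (7|31)=+1; (−1)^{5·3·15}·(+1)^3·(+1)^5 = -1.
v=41: a=41^0·(≡32), b=41^1·(≡19) mod 41; (32|41)=+1, (19|41)=-1; (−1)^{0·1·20}·(+1)^1·(-1)^0 = +1.
v=19: a=19^2·(≡17), b=19^1·(≡4) mod 19; (17|19)=+1, (4|19)=+1; (−1)^{2·1·9}·(+1)^1·(+1)^2 = +1.
Ram(-713, 4515863) = {2, 11, 23, 31}; no ℚ_2-point on the conic.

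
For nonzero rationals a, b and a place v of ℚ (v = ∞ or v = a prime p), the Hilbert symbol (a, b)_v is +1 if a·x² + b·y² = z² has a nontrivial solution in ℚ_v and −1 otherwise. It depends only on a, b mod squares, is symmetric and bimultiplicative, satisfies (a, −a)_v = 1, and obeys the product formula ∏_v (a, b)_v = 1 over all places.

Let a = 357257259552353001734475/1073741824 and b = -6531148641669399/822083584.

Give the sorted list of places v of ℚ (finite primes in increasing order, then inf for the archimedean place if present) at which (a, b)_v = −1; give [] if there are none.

[11, 29]

Mod squares: a ≡ 11, b ≡ -551. Check v ∈ {∞, 2, 3, 5, 7, 11, 17, 19, 29}.
v=19: a=19^8·(≡11), b=19^5·(≡9) mod 19; (11|19)=+1, (9|19)=+1; (−1)^{8·5·9}·(+1)^5·(+1)^8 = +1.
v=11: a=11^3·(≡3), b=11^2·(≡2) mod 11; (3|11)=+1, (2|11)=-1; (−1)^{3·2·5}·(+1)^2·(-1)^3 = -1.
v=7: a=7^0·(≡2), b=7^-2·(≡1) mod 7; (2|7)=+1, (1|7)=+1; (−1)^{0·-2·3}·(+1)^-2·(+1)^0 = +1.
v=17: a=17^4·(≡11), b=17^4·(≡5) mod 17; (11|17)=-1, (5|17)=-1; (−1)^{4·4·8}·(-1)^4·(-1)^4 = +1.
v=29: a=29^2·(≡8), b=29^1·(≡27) mod 29; (8|29)=-1, (27|29)=-1; (−1)^{2·1·14}·(-1)^1·(-1)^2 = -1.
v=5: a=5^2·(≡1), b=5^0·(≡4) mod 5; (1|5)=+1, (4|5)=+1; (−1)^{2·0·2}·(+1)^0·(+1)^2 = +1.
v=2: v_2(a)=-30, v_2(b)=-24; units ≡ 3, 1 (mod 8); ε·ε+αω+βω = 1·0+-30·0+-24·1 ≡ 0  ⇒  (a,b)_2 = +1.
v=∞: 11 > 0 and -551 < 0  ⇒  (a,b)_∞ = +1.
v=3: a=3^2·(≡2), b=3^2·(≡1) mod 3; (2|3)=-1, (1|3)=+1; (−1)^{2·2·1}·(-1)^2·(+1)^2 = +1.
Ram(11, -551) = {11, 29}; no ℚ_11-point on the conic.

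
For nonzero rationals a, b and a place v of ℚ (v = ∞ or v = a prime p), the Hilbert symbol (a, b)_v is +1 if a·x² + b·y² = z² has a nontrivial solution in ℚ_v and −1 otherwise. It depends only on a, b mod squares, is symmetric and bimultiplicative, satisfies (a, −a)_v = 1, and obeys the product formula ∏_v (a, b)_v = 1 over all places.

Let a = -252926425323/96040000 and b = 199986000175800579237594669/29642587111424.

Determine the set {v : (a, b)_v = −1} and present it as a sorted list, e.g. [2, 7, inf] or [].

[2, 23]

(a, b) ≡ (-187, 60214) mod (ℚ^×)²; places V = {2, 3, 5, 7, 11, 13, 17, 23, 29, 41, ∞}.
(a,b)_11: α=1, u≡3; β=5, v≡2 (mod 11); (3|11)=+1, (2|11)=-1; sign (−1)^1·+1^5·-1^1 = +1.
(a,b)_29: α=0, u≡13; β=-2, v≡19 (mod 29); (13|29)=+1, (19|29)=-1; sign (−1)^0·+1^-2·-1^0 = +1.
(a,b)_3: α=2, u≡2; β=4, v≡1 (mod 3); (2|3)=-1, (1|3)=+1; sign (−1)^0·-1^4·+1^2 = +1.
(a,b)_5: α=-4, u≡3; β=0, v≡1 (mod 5); (3|5)=-1, (1|5)=+1; sign (−1)^0·-1^0·+1^-4 = +1.
(a,b)_13: α=2, u≡11; β=4, v≡2 (mod 13); (11|13)=-1, (2|13)=-1; sign (−1)^0·-1^4·-1^2 = +1.
(a,b)_17: α=1, u≡14; β=3, v≡3 (mod 17); (14|17)=-1, (3|17)=-1; sign (−1)^0·-1^3·-1^1 = +1.
(a,b)_23: α=2, u≡7; β=1, v≡7 (mod 23); (7|23)=-1, (7|23)=-1; sign (−1)^0·-1^1·-1^2 = -1.
(a,b)_∞: sgn(-187)=−, sgn(60214)=+, so +1.
(a,b)_2: α=-6, β=-21; u≡5, v≡3 (mod 8); ε(u)ε(v)=0·1, αω(v)=-6·1, βω(u)=-21·1; sum ≡ 1  ⇒  -1.
(a,b)_41: α=2, u≡40; β=6, v≡34 (mod 41); (40|41)=+1, (34|41)=-1; sign (−1)^0·+1^6·-1^2 = +1.
(a,b)_7: α=-4, u≡1; β=-5, v≡5 (mod 7); (1|7)=+1, (5|7)=-1; sign (−1)^0·+1^-5·-1^-4 = +1.
(-187, 60214 / ℚ) ramifies at {2, 23}: a division algebra.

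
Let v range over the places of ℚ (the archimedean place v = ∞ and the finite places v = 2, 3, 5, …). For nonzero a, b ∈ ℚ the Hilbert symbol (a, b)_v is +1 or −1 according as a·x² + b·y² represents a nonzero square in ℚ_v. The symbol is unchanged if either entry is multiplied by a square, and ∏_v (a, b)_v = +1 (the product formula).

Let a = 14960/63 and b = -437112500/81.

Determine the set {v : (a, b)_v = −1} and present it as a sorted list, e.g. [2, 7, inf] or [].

[11, 17]

(a, b) ≡ (6545, -5) mod (ℚ^×)²; places V = {2, 3, 5, 7, 11, 17, ∞}.
(a,b)_5: α=1, u≡4; β=5, v≡4 (mod 5); (4|5)=+1, (4|5)=+1; sign (−1)^0·+1^5·+1^1 = +1.
(a,b)_11: α=1, u≡5; β=2, v≡8 (mod 11); (5|11)=+1, (8|11)=-1; sign (−1)^0·+1^2·-1^1 = -1.
(a,b)_17: α=1, u≡11; β=2, v≡11 (mod 17); (11|17)=-1, (11|17)=-1; sign (−1)^0·-1^2·-1^1 = -1.
(a,b)_∞: sgn(6545)=+, sgn(-5)=−, so +1.
(a,b)_2: α=4, β=2; u≡1, v≡3 (mod 8); ε(u)ε(v)=0·1, αω(v)=4·1, βω(u)=2·0; sum ≡ 0  ⇒  +1.
(a,b)_7: α=-1, u≡4; β=0, v≡2 (mod 7); (4|7)=+1, (2|7)=+1; sign (−1)^0·+1^0·+1^-1 = +1.
(a,b)_3: α=-2, u≡2; β=-4, v≡1 (mod 3); (2|3)=-1, (1|3)=+1; sign (−1)^0·-1^-4·+1^-2 = +1.
Ram(6545, -5) = {11, 17}; no ℚ_11-point on the conic.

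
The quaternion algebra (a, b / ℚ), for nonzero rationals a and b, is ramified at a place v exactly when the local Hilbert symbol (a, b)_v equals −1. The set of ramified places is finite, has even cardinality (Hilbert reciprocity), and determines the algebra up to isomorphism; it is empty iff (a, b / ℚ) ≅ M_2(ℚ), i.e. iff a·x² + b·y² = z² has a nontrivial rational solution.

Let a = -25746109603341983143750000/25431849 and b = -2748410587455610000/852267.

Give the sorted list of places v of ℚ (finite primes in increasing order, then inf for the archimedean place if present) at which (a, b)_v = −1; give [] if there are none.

Mod squares: a ≡ -65527, b ≡ -3. Check v ∈ {∞, 2, 3, 5, 7, 11, 13, 23, 37, 41}.
v=7: a=7^3·(≡5), b=7^2·(≡4) mod 7; (5|7)=-1, (4|7)=+1; (−1)^{3·2·3}·(-1)^2·(+1)^3 = +1.
v=37: a=37^3·(≡24), b=37^2·(≡36) mod 37; (24|37)=-1, (36|37)=+1; (−1)^{3·2·18}·(-1)^2·(+1)^3 = +1.
v=∞: -65527 < 0 and -3 < 0  ⇒  (a,b)_∞ = -1.
v=41: a=41^-4·(≡4), b=41^-2·(≡17) mod 41; (4|41)=+1, (17|41)=-1; (−1)^{-4·-2·20}·(+1)^-2·(-1)^-4 = +1.
v=2: v_2(a)=4, v_2(b)=4; units ≡ 1, 5 (mod 8); ε·ε+αω+βω = 0·0+4·1+4·0 ≡ 0  ⇒  (a,b)_2 = +1.
v=5: a=5^8·(≡3), b=5^4·(≡2) mod 5; (3|5)=-1, (2|5)=-1; (−1)^{8·4·2}·(-1)^4·(-1)^8 = +1.
v=13: a=13^0·(≡7), b=13^-2·(≡1) mod 13; (7|13)=-1, (1|13)=+1; (−1)^{0·-2·6}·(-1)^-2·(+1)^0 = +1.
v=11: a=11^7·(≡1), b=11^4·(≡7) mod 11; (1|11)=+1, (7|11)=-1; (−1)^{7·4·5}·(+1)^4·(-1)^7 = -1.
v=3: a=3^-2·(≡2), b=3^-1·(≡2) mod 3; (2|3)=-1, (2|3)=-1; (−1)^{-2·-1·1}·(-1)^-1·(-1)^-2 = -1.
v=23: a=23^3·(≡12), b=23^4·(≡20) mod 23; (12|23)=+1, (20|23)=-1; (−1)^{3·4·11}·(+1)^4·(-1)^3 = -1.
|Ram(-65527, -3)| = 4, even; anisotropic at {3, 11, 23, ∞}.

[3, 11, 23, inf]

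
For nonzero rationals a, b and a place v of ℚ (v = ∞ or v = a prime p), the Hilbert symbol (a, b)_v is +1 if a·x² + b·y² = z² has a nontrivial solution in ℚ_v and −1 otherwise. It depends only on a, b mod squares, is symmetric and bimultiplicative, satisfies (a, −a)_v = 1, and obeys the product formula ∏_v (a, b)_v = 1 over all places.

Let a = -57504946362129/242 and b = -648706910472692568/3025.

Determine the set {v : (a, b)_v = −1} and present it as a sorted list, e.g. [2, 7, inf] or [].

(a, b) ≡ (-2351842, -609127078) mod (ℚ^×)²; places V = {2, 3, 5, 7, 11, 23, 29, 37, 41, 43, ∞}.
(a,b)_3: α=6, u≡2; β=4, v≡2 (mod 3); (2|3)=-1, (2|3)=-1; sign (−1)^0·-1^4·-1^6 = +1.
(a,b)_29: α=1, u≡12; β=1, v≡20 (mod 29); (12|29)=-1, (20|29)=+1; sign (−1)^0·-1^1·+1^1 = -1.
(a,b)_23: α=1, u≡4; β=1, v≡18 (mod 23); (4|23)=+1, (18|23)=+1; sign (−1)^1·+1^1·+1^1 = -1.
(a,b)_5: α=0, u≡3; β=-2, v≡2 (mod 5); (3|5)=-1, (2|5)=-1; sign (−1)^0·-1^-2·-1^0 = +1.
(a,b)_43: α=1, u≡27; β=1, v≡27 (mod 43); (27|43)=-1, (27|43)=-1; sign (−1)^1·-1^1·-1^1 = -1.
(a,b)_41: α=1, u≡19; β=1, v≡31 (mod 41); (19|41)=-1, (31|41)=+1; sign (−1)^0·-1^1·+1^1 = -1.
(a,b)_2: α=-1, β=3; u≡7, v≡5 (mod 8); ε(u)ε(v)=1·0, αω(v)=-1·1, βω(u)=3·0; sum ≡ 1  ⇒  -1.
(a,b)_11: α=-2, u≡10; β=-2, v≡3 (mod 11); (10|11)=-1, (3|11)=+1; sign (−1)^0·-1^-2·+1^-2 = +1.
(a,b)_7: α=2, u≡2; β=5, v≡1 (mod 7); (2|7)=+1, (1|7)=+1; sign (−1)^0·+1^5·+1^2 = +1.
(a,b)_∞: sgn(-2351842)=−, sgn(-609127078)=−, so -1.
(a,b)_37: α=2, u≡3; β=3, v≡12 (mod 37); (3|37)=+1, (12|37)=+1; sign (−1)^0·+1^3·+1^2 = +1.
(-2351842, -609127078 / ℚ) ramifies at {2, 23, 29, 41, 43, ∞}: a division algebra.

[2, 23, 29, 41, 43, inf]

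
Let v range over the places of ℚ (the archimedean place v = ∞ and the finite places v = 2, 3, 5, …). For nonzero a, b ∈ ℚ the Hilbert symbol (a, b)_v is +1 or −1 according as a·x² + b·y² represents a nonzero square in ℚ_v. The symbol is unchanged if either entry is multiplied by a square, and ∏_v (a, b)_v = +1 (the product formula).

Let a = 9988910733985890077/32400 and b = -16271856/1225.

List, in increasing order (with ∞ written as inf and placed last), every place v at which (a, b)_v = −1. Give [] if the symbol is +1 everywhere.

[23, 43]

(a, b) ≡ (5117, -391) mod (ℚ^×)²; places V = {2, 3, 5, 7, 17, 23, 43, ∞}.
(a,b)_5: α=-2, u≡2; β=-2, v≡1 (mod 5); (2|5)=-1, (1|5)=+1; sign (−1)^0·-1^-2·+1^-2 = +1.
(a,b)_3: α=-4, u≡2; β=2, v≡2 (mod 3); (2|3)=-1, (2|3)=-1; sign (−1)^0·-1^2·-1^-4 = +1.
(a,b)_43: α=1, u≡2; β=0, v≡22 (mod 43); (2|43)=-1, (22|43)=-1; sign (−1)^0·-1^0·-1^1 = -1.
(a,b)_17: α=9, u≡10; β=3, v≡3 (mod 17); (10|17)=-1, (3|17)=-1; sign (−1)^0·-1^3·-1^9 = +1.
(a,b)_2: α=-4, β=4; u≡5, v≡1 (mod 8); ε(u)ε(v)=0·0, αω(v)=-4·0, βω(u)=4·1; sum ≡ 0  ⇒  +1.
(a,b)_∞: sgn(5117)=+, sgn(-391)=−, so +1.
(a,b)_23: α=4, u≡21; β=1, v≡9 (mod 23); (21|23)=-1, (9|23)=+1; sign (−1)^0·-1^1·+1^4 = -1.
(a,b)_7: α=1, u≡3; β=-2, v≡2 (mod 7); (3|7)=-1, (2|7)=+1; sign (−1)^0·-1^-2·+1^1 = +1.
Ram(5117, -391) = {23, 43}; no ℚ_23-point on the conic.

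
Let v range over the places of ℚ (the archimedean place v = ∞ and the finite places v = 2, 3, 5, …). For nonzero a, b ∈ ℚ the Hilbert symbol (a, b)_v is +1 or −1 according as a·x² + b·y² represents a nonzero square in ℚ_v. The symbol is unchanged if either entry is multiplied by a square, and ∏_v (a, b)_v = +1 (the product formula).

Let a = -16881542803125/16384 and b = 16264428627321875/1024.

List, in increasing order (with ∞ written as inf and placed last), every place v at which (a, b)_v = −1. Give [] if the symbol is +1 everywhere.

Mod squares: a ≡ -3568565, b ≡ 346115. Check v ∈ {∞, 2, 3, 5, 7, 11, 13, 23, 29, 31}.
v=7: a=7^1·(≡1), b=7^1·(≡2) mod 7; (1|7)=+1, (2|7)=+1; (−1)^{1·1·3}·(+1)^1·(+1)^1 = -1.
v=5: a=5^5·(≡2), b=5^5·(≡2) mod 5; (2|5)=-1, (2|5)=-1; (−1)^{5·5·2}·(-1)^5·(-1)^5 = +1.
v=2: v_2(a)=-14, v_2(b)=-10; units ≡ 3, 3 (mod 8); ε·ε+αω+βω = 1·1+-14·1+-10·1 ≡ 1  ⇒  (a,b)_2 = -1.
v=29: a=29^2·(≡1), b=29^3·(≡13) mod 29; (1|29)=+1, (13|29)=+1; (−1)^{2·3·14}·(+1)^3·(+1)^2 = +1.
v=11: a=11^1·(≡10), b=11^1·(≡9) mod 11; (10|11)=-1, (9|11)=+1; (−1)^{1·1·5}·(-1)^1·(+1)^1 = +1.
v=∞: -3568565 < 0 and 346115 > 0  ⇒  (a,b)_∞ = +1.
v=3: a=3^2·(≡1), b=3^0·(≡2) mod 3; (1|3)=+1, (2|3)=-1; (−1)^{2·0·1}·(+1)^0·(-1)^2 = +1.
v=31: a=31^1·(≡20), b=31^1·(≡10) mod 31; (20|31)=+1, (10|31)=+1; (−1)^{1·1·15}·(+1)^1·(+1)^1 = -1.
v=23: a=23^1·(≡3), b=23^2·(≡21) mod 23; (3|23)=+1, (21|23)=-1; (−1)^{1·2·11}·(+1)^2·(-1)^1 = -1.
v=13: a=13^1·(≡12), b=13^2·(≡10) mod 13; (12|13)=+1, (10|13)=+1; (−1)^{1·2·6}·(+1)^2·(+1)^1 = +1.
Ram(-3568565, 346115) = {2, 7, 23, 31}; no ℚ_2-point on the conic.

[2, 7, 23, 31]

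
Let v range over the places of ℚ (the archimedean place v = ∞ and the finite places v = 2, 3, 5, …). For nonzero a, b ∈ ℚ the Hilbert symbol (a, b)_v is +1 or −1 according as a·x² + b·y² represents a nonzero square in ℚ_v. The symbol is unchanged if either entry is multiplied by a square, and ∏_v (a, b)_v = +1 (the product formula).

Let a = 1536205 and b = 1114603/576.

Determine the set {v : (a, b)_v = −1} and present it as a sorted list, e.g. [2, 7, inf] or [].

[5, 11, 31, 43]

Mod squares: a ≡ 1536205, b ≡ 43. Check v ∈ {∞, 2, 3, 5, 7, 11, 17, 23, 31, 43, 53}.
v=7: a=7^0·(≡6), b=7^2·(≡2) mod 7; (6|7)=-1, (2|7)=+1; (−1)^{0·2·3}·(-1)^2·(+1)^0 = +1.
v=2: v_2(a)=0, v_2(b)=-6; units ≡ 5, 3 (mod 8); ε·ε+αω+βω = 0·1+0·1+-6·1 ≡ 0  ⇒  (a,b)_2 = +1.
v=31: a=31^1·(≡17), b=31^0·(≡24) mod 31; (17|31)=-1, (24|31)=-1; (−1)^{1·0·15}·(-1)^0·(-1)^1 = -1.
v=3: a=3^0·(≡1), b=3^-2·(≡1) mod 3; (1|3)=+1, (1|3)=+1; (−1)^{0·-2·1}·(+1)^-2·(+1)^0 = +1.
v=∞: 1536205 > 0 and 43 > 0  ⇒  (a,b)_∞ = +1.
v=53: a=53^1·(≡47), b=53^0·(≡36) mod 53; (47|53)=+1, (36|53)=+1; (−1)^{1·0·26}·(+1)^0·(+1)^1 = +1.
v=5: a=5^1·(≡1), b=5^0·(≡3) mod 5; (1|5)=+1, (3|5)=-1; (−1)^{1·0·2}·(+1)^0·(-1)^1 = -1.
v=23: a=23^0·(≡12), b=23^2·(≡14) mod 23; (12|23)=+1, (14|23)=-1; (−1)^{0·2·11}·(+1)^2·(-1)^0 = +1.
v=11: a=11^1·(≡10), b=11^0·(≡7) mod 11; (10|11)=-1, (7|11)=-1; (−1)^{1·0·5}·(-1)^0·(-1)^1 = -1.
v=43: a=43^0·(≡30), b=43^1·(≡40) mod 43; (30|43)=-1, (40|43)=+1; (−1)^{0·1·21}·(-1)^1·(+1)^0 = -1.
v=17: a=17^1·(≡10), b=17^0·(≡1) mod 17; (10|17)=-1, (1|17)=+1; (−1)^{1·0·8}·(-1)^0·(+1)^1 = +1.
(1536205, 43 / ℚ) ramifies at {5, 11, 31, 43}: a division algebra.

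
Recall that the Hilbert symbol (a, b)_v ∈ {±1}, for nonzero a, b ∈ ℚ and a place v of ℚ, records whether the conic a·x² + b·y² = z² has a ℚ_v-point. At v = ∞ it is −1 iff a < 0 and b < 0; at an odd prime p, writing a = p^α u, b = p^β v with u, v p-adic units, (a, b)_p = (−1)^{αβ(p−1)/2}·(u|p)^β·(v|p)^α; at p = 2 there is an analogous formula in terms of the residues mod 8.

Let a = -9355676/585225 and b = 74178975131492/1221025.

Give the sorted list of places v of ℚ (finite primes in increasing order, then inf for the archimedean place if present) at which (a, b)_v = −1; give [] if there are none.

[7, 19, 23, 31]

(a, b) ≡ (-6479, 3508673) mod (ℚ^×)²; places V = {2, 3, 5, 7, 11, 13, 17, 19, 23, 31, 37, ∞}.
(a,b)_7: α=0, u≡5; β=1, v≡4 (mod 7); (5|7)=-1, (4|7)=+1; sign (−1)^0·-1^1·+1^0 = -1.
(a,b)_37: α=0, u≡1; β=1, v≡29 (mod 37); (1|37)=+1, (29|37)=-1; sign (−1)^0·+1^1·-1^0 = +1.
(a,b)_31: α=1, u≡25; β=1, v≡16 (mod 31); (25|31)=+1, (16|31)=+1; sign (−1)^1·+1^1·+1^1 = -1.
(a,b)_23: α=0, u≡15; β=1, v≡14 (mod 23); (15|23)=-1, (14|23)=-1; sign (−1)^0·-1^1·-1^0 = -1.
(a,b)_19: α=3, u≡7; β=3, v≡4 (mod 19); (7|19)=+1, (4|19)=+1; sign (−1)^1·+1^3·+1^3 = -1.
(a,b)_17: α=-2, u≡1; β=-2, v≡13 (mod 17); (1|17)=+1, (13|17)=+1; sign (−1)^0·+1^-2·+1^-2 = +1.
(a,b)_11: α=1, u≡5; β=4, v≡3 (mod 11); (5|11)=+1, (3|11)=+1; sign (−1)^0·+1^4·+1^1 = +1.
(a,b)_2: α=2, β=2; u≡1, v≡1 (mod 8); ε(u)ε(v)=0·0, αω(v)=2·0, βω(u)=2·0; sum ≡ 0  ⇒  +1.
(a,b)_∞: sgn(-6479)=−, sgn(3508673)=+, so +1.
(a,b)_13: α=0, u≡2; β=-2, v≡1 (mod 13); (2|13)=-1, (1|13)=+1; sign (−1)^0·-1^-2·+1^0 = +1.
(a,b)_5: α=-2, u≡1; β=-2, v≡2 (mod 5); (1|5)=+1, (2|5)=-1; sign (−1)^0·+1^-2·-1^-2 = +1.
(a,b)_3: α=-4, u≡1; β=0, v≡2 (mod 3); (1|3)=+1, (2|3)=-1; sign (−1)^0·+1^0·-1^-4 = +1.
|Ram(-6479, 3508673)| = 4, even; anisotropic at {7, 19, 23, 31}.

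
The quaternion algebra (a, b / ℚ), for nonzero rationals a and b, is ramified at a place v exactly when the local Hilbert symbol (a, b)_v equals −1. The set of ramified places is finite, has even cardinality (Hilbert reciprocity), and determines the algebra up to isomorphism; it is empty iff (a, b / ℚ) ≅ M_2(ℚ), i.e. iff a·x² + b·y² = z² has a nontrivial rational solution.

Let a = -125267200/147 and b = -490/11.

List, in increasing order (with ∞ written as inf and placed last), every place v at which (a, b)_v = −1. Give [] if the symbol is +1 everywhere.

(a, b) ≡ (-111, -110) mod (ℚ^×)²; places V = {2, 3, 5, 7, 11, 23, 37, ∞}.
(a,b)_∞: sgn(-111)=−, sgn(-110)=−, so -1.
(a,b)_23: α=2, u≡6; β=0, v≡14 (mod 23); (6|23)=+1, (14|23)=-1; sign (−1)^0·+1^0·-1^2 = +1.
(a,b)_5: α=2, u≡1; β=1, v≡2 (mod 5); (1|5)=+1, (2|5)=-1; sign (−1)^0·+1^1·-1^2 = +1.
(a,b)_7: α=-2, u≡4; β=2, v≡1 (mod 7); (4|7)=+1, (1|7)=+1; sign (−1)^0·+1^2·+1^-2 = +1.
(a,b)_2: α=8, β=1; u≡1, v≡1 (mod 8); ε(u)ε(v)=0·0, αω(v)=8·0, βω(u)=1·0; sum ≡ 0  ⇒  +1.
(a,b)_3: α=-1, u≡2; β=0, v≡1 (mod 3); (2|3)=-1, (1|3)=+1; sign (−1)^0·-1^0·+1^-1 = +1.
(a,b)_11: α=0, u≡2; β=-1, v≡5 (mod 11); (2|11)=-1, (5|11)=+1; sign (−1)^0·-1^-1·+1^0 = -1.
(a,b)_37: α=1, u≡26; β=0, v≡16 (mod 37); (26|37)=+1, (16|37)=+1; sign (−1)^0·+1^0·+1^1 = +1.
(-111, -110 / ℚ) ramifies at {11, ∞}: a division algebra.

[11, inf]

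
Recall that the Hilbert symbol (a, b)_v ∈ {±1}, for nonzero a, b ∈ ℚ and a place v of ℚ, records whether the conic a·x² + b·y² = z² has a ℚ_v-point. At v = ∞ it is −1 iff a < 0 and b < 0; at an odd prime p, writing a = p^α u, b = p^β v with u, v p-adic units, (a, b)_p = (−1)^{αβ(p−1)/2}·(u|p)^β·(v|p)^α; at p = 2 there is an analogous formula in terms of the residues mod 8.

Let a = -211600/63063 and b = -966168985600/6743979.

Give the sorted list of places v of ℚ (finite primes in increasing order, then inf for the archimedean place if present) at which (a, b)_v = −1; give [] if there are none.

(a, b) ≡ (-143, -1001) mod (ℚ^×)²; places V = {2, 3, 5, 7, 11, 13, 23, 29, ∞}.
(a,b)_3: α=-2, u≡1; β=-6, v≡1 (mod 3); (1|3)=+1, (1|3)=+1; sign (−1)^0·+1^-6·+1^-2 = +1.
(a,b)_29: α=0, u≡11; β=-2, v≡15 (mod 29); (11|29)=-1, (15|29)=-1; sign (−1)^0·-1^-2·-1^0 = +1.
(a,b)_5: α=2, u≡2; β=2, v≡4 (mod 5); (2|5)=-1, (4|5)=+1; sign (−1)^0·-1^2·+1^2 = +1.
(a,b)_2: α=4, β=14; u≡1, v≡7 (mod 8); ε(u)ε(v)=0·1, αω(v)=4·0, βω(u)=14·0; sum ≡ 0  ⇒  +1.
(a,b)_7: α=-2, u≡4; β=3, v≡2 (mod 7); (4|7)=+1, (2|7)=+1; sign (−1)^0·+1^3·+1^-2 = +1.
(a,b)_13: α=-1, u≡7; β=1, v≡3 (mod 13); (7|13)=-1, (3|13)=+1; sign (−1)^0·-1^1·+1^-1 = -1.
(a,b)_23: α=2, u≡3; β=2, v≡19 (mod 23); (3|23)=+1, (19|23)=-1; sign (−1)^0·+1^2·-1^2 = +1.
(a,b)_∞: sgn(-143)=−, sgn(-1001)=−, so -1.
(a,b)_11: α=-1, u≡9; β=-1, v≡7 (mod 11); (9|11)=+1, (7|11)=-1; sign (−1)^1·+1^-1·-1^-1 = +1.
(-143, -1001 / ℚ) ramifies at {13, ∞}: a division algebra.

[13, inf]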